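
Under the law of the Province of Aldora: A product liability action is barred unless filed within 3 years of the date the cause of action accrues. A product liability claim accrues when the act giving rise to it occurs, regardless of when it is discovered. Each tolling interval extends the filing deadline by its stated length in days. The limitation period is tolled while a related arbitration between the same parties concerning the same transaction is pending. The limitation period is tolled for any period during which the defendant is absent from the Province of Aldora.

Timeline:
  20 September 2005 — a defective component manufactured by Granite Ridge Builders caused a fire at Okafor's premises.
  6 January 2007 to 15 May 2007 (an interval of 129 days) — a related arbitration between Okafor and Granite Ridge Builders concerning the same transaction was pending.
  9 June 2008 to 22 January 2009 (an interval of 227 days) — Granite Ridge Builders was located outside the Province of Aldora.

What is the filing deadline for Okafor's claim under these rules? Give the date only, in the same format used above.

The limitation period began to run on 20 September 2005.
Adding the 3 years base period to 20 September 2005 gives a deadline of 20 September 2008, before any tolling.
Because the pending related arbitration ran from 6 January 2007 to 15 May 2007, the deadline is extended by 129 days to 27 January 2009.
Because the defendant's absence from the jurisdiction ran from 9 June 2008 to 22 January 2009, the deadline is extended by 227 days to 11 September 2009.

11 September 2009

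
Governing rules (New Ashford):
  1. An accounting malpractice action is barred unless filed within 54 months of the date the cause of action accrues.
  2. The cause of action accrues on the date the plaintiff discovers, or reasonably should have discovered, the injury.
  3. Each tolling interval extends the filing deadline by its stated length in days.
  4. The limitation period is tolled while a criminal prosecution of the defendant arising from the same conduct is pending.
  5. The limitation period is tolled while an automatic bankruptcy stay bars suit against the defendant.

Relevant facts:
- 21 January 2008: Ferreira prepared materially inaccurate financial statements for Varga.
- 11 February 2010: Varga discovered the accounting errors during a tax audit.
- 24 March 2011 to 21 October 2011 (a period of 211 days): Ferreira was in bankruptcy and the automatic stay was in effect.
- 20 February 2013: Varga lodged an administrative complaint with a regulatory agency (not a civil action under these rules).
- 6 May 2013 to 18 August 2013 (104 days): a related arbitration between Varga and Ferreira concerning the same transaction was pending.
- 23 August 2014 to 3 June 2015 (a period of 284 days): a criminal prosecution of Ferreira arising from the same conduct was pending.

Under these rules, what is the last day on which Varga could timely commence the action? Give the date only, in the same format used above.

Accrual is tied to discovery, so the period began on 11 February 2010 rather than on 21 January 2008 when the act occurred.
54 months from 11 February 2010 is 11 August 2014.
The automatic bankruptcy stay from 24 March 2011 to 21 October 2011 tolled the period for 211 days, extending the deadline to 10 March 2015.
The pending criminal prosecution from 23 August 2014 to 3 June 2015 tolled the period for 284 days, extending the deadline to 19 December 2015.
The pending related arbitration from 6 May 2013 to 18 August 2013 does not toll the period, because no stated rule makes a pending arbitration a tolling event.
None of the other events listed affects the running of the period under the stated rules.

19 December 2015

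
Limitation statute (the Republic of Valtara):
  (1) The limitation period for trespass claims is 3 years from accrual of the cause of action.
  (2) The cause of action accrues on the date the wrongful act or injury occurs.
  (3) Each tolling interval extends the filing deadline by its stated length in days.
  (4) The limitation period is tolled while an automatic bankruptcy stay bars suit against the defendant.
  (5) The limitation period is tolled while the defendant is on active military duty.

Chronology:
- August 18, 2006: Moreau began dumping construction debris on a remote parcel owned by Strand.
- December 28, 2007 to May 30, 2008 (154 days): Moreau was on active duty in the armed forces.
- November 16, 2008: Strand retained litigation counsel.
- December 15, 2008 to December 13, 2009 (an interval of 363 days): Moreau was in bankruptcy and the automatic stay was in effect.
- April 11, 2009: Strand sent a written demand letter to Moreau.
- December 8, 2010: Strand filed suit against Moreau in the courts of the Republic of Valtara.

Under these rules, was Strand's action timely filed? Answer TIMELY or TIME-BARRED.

The cause of action accrued on August 18, 2006, the date of the act.
The untolled deadline — 3 years after August 18, 2006 — is August 18, 2009.
The defendant's active military service from December 28, 2007 to May 30, 2008 tolled the period for 154 days, extending the deadline to January 19, 2010.
The automatic bankruptcy stay from December 15, 2008 to December 13, 2009 tolled the period for 363 days, extending the deadline to January 17, 2011.
Nothing else in the chronology tolls or restarts the period.
The December 8, 2010 filing precedes the January 17, 2011 deadline; the claim is timely.

TIMELY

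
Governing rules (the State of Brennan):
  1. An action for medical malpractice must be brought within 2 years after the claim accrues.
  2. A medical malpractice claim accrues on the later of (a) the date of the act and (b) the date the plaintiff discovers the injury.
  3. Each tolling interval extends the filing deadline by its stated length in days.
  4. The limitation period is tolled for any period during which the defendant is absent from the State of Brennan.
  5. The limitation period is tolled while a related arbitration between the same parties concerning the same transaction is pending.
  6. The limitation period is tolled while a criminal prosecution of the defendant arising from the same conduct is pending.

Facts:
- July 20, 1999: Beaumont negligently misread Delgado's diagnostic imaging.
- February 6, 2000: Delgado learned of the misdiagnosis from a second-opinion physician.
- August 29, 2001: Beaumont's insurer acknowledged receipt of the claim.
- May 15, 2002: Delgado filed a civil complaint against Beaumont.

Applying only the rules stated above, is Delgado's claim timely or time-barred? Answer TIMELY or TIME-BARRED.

TIME-BARRED

Because discovery on February 6, 2000 post-dates the July 20, 1999 act, accrual under the later-of rule falls on February 6, 2000.
Adding the 2 years base period to February 6, 2000 gives a deadline of February 6, 2002, before any tolling.
Nothing else in the chronology tolls or restarts the period.
The May 15, 2002 filing falls after the February 6, 2002 deadline; the claim is time-barred.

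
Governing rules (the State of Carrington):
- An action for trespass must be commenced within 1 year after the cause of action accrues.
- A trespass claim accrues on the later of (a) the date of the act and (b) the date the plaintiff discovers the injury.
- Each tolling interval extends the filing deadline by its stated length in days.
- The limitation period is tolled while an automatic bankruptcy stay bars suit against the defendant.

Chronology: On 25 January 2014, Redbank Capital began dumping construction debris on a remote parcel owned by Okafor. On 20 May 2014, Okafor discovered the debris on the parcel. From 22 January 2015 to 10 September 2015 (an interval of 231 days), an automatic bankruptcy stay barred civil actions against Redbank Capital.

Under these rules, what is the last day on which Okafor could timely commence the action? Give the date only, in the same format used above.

6 January 2016

The claim accrued on 20 May 2014 — the later of the 25 January 2014 act and the 20 May 2014 discovery.
1 year from 20 May 2014 is 20 May 2015.
The period was tolled for 231 days by the automatic bankruptcy stay (22 January 2015 to 10 September 2015), pushing the deadline to 6 January 2016.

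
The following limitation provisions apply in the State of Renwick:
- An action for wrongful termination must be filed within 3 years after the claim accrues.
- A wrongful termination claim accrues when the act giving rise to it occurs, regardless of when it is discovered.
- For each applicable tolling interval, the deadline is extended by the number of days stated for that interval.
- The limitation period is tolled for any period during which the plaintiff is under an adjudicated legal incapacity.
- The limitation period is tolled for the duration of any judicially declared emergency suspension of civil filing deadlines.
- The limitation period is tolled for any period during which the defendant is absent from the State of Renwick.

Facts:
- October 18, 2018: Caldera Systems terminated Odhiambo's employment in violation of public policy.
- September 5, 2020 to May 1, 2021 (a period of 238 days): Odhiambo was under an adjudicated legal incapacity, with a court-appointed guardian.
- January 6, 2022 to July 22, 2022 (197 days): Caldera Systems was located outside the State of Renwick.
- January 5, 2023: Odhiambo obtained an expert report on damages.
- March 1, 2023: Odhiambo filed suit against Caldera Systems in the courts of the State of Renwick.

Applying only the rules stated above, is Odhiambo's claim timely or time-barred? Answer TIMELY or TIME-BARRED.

The claim accrued on October 18, 2018, the date of the act.
3 years from October 18, 2018 is October 18, 2021.
The plaintiff's legal incapacity from September 5, 2020 to May 1, 2021 tolled the period for 238 days, extending the deadline to June 13, 2022.
The defendant's absence from the jurisdiction from January 6, 2022 to July 22, 2022 tolled the period for 197 days, extending the deadline to December 27, 2022.
Nothing else in the chronology tolls or restarts the period.
Odhiambo filed on March 1, 2023, after the December 27, 2022 deadline, so the action is time-barred.

TIME-BARRED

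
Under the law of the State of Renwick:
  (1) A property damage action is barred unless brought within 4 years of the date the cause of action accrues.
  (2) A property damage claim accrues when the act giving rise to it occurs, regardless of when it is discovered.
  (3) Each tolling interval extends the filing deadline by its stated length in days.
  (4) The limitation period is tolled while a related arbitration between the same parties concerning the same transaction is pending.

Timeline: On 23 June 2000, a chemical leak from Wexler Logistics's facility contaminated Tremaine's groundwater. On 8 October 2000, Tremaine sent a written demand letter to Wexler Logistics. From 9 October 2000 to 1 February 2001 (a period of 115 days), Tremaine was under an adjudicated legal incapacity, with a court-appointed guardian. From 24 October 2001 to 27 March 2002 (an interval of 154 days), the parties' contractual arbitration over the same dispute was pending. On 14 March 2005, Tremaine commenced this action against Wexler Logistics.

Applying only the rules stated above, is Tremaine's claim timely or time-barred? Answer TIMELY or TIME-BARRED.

TIME-BARRED

The cause of action accrued on 23 June 2000, the date of the act.
The untolled deadline — 4 years after 23 June 2000 — is 23 June 2004.
The pending related arbitration from 24 October 2001 to 27 March 2002 tolled the period for 154 days, extending the deadline to 24 November 2004.
No stated provision tolls the period for the plaintiff's incapacity, so the interval from 9 October 2000 to 1 February 2001 has no effect on the deadline.
None of the other events listed affects the running of the period under the stated rules.
The 14 March 2005 filing falls after the 24 November 2004 deadline; the claim is time-barred.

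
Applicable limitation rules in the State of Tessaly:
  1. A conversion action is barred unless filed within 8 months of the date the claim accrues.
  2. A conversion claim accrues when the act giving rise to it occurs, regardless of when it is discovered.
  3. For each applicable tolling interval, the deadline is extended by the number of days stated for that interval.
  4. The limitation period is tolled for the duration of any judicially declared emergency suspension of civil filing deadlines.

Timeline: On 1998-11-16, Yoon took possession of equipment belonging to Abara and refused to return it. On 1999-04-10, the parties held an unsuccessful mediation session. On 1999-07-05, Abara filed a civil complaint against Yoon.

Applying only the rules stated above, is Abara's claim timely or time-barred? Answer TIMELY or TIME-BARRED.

TIMELY

The claim accrued on 1998-11-16, when the wrongful act occurred.
The untolled deadline — 8 months after 1998-11-16 — is 1999-07-16.
None of the other events listed affects the running of the period under the stated rules.
Abara filed on 1999-07-05, before the 1999-07-16 deadline, so the action is timely.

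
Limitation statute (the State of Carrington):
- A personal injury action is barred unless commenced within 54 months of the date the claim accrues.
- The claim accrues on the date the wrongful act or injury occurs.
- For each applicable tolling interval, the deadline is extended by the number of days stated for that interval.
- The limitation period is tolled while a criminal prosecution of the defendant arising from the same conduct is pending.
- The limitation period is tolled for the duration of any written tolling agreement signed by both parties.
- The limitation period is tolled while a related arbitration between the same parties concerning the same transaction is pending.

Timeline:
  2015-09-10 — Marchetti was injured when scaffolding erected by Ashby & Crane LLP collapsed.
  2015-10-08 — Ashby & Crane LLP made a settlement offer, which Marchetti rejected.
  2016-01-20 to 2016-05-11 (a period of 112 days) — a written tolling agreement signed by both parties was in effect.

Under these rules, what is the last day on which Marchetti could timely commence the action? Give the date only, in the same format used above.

The claim accrued on 2015-09-10, the date of the act.
54 months from 2015-09-10 is 2020-03-10.
The period was tolled for 112 days by the written tolling agreement (2016-01-20 to 2016-05-11), pushing the deadline to 2020-06-30.
The other events in the timeline have no effect on the limitation period under the stated rules.

2020-06-30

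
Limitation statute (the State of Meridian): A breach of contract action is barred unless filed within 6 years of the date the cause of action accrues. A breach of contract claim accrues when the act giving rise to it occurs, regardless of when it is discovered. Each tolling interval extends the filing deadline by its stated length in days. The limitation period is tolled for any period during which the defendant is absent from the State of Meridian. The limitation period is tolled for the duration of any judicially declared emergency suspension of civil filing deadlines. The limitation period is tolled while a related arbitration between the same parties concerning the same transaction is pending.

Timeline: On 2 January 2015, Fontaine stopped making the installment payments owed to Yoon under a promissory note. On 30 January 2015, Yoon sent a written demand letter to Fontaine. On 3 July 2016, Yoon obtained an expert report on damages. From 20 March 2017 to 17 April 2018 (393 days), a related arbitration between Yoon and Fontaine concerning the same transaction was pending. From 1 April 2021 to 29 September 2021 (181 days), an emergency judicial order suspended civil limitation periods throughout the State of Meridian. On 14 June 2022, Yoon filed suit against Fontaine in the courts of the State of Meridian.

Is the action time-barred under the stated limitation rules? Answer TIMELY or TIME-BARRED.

The limitation period began to run on 2 January 2015.
6 years from 2 January 2015 is 2 January 2021.
The period was tolled for 393 days by the pending related arbitration (20 March 2017 to 17 April 2018), pushing the deadline to 30 January 2022.
The emergency suspension of filing deadlines from 1 April 2021 to 29 September 2021 tolled the period for 181 days, extending the deadline to 30 July 2022.
None of the other events listed affects the running of the period under the stated rules.
The 14 June 2022 filing precedes the 30 July 2022 deadline; the claim is timely.

TIMELY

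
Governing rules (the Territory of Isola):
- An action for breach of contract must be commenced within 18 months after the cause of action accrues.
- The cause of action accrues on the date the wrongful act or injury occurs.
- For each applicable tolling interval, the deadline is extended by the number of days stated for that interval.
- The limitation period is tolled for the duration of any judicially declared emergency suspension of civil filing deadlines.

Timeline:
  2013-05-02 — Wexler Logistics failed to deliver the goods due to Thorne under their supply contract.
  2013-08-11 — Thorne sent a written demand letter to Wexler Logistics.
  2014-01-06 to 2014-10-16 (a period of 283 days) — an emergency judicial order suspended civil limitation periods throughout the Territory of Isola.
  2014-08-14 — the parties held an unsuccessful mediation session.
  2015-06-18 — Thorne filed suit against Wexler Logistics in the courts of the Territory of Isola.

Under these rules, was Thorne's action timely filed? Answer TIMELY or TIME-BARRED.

The cause of action accrued on 2013-05-02, the date of the act.
Adding the 18 months base period to 2013-05-02 gives a deadline of 2014-11-02, before any tolling.
The period was tolled for 283 days by the emergency suspension of filing deadlines (2014-01-06 to 2014-10-16), pushing the deadline to 2015-08-12.
None of the other events listed affects the running of the period under the stated rules.
The 2015-06-18 filing precedes the 2015-08-12 deadline; the claim is timely.

TIMELY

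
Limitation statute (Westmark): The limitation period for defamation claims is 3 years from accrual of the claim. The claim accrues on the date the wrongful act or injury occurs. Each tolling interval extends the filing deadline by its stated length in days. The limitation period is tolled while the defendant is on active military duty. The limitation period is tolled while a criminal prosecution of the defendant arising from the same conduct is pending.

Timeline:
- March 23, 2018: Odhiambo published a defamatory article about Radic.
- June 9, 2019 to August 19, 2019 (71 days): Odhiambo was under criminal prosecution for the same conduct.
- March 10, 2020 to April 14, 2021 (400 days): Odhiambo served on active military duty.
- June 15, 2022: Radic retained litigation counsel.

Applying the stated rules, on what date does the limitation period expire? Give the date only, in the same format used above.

The claim accrued on March 23, 2018, the date of the act.
Adding the 3 years base period to March 23, 2018 gives a deadline of March 23, 2021, before any tolling.
The period was tolled for 71 days by the pending criminal prosecution (June 9, 2019 to August 19, 2019), pushing the deadline to June 2, 2021.
The defendant's active military service from March 10, 2020 to April 14, 2021 tolled the period for 400 days, extending the deadline to July 7, 2022.
None of the other events listed affects the running of the period under the stated rules.

July 7, 2022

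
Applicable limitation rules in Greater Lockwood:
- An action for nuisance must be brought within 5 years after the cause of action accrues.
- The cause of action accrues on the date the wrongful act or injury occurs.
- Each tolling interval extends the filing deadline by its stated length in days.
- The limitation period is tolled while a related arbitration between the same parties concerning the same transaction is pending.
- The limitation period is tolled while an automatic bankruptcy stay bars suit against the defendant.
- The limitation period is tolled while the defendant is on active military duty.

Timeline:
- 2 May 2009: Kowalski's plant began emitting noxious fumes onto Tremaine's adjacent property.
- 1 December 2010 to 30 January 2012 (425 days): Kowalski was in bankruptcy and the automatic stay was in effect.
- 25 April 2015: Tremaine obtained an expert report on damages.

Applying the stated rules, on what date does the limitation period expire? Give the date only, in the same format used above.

1 July 2015

The cause of action accrued on 2 May 2009, the date of the act.
5 years from 2 May 2009 is 2 May 2014.
Because the automatic bankruptcy stay ran from 1 December 2010 to 30 January 2012, the deadline is extended by 425 days to 1 July 2015.
The other events in the timeline have no effect on the limitation period under the stated rules.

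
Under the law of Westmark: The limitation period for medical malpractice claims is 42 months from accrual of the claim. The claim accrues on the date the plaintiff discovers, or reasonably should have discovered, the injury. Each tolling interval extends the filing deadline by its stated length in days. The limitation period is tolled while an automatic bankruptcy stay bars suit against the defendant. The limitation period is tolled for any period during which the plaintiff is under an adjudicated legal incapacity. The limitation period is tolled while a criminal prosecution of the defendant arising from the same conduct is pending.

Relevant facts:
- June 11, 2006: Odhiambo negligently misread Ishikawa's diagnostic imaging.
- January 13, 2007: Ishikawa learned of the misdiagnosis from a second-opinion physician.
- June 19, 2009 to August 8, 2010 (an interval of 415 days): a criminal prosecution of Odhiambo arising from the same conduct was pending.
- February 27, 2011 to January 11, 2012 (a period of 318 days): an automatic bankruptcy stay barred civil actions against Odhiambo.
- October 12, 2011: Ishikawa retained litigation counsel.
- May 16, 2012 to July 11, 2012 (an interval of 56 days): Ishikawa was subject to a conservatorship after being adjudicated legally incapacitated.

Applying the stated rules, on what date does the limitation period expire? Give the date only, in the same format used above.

September 9, 2012

Under the discovery rule, the claim accrued on January 13, 2007, when Ishikawa discovered the injury — not on the June 11, 2006 date of the underlying act.
Adding the 42 months base period to January 13, 2007 gives a deadline of July 13, 2010, before any tolling.
The pending criminal prosecution from June 19, 2009 to August 8, 2010 tolled the period for 415 days, extending the deadline to September 1, 2011.
The period was tolled for 318 days by the automatic bankruptcy stay (February 27, 2011 to January 11, 2012), pushing the deadline to July 15, 2012.
The period was tolled for 56 days by the plaintiff's legal incapacity (May 16, 2012 to July 11, 2012), pushing the deadline to September 9, 2012.
The other events in the timeline have no effect on the limitation period under the stated rules.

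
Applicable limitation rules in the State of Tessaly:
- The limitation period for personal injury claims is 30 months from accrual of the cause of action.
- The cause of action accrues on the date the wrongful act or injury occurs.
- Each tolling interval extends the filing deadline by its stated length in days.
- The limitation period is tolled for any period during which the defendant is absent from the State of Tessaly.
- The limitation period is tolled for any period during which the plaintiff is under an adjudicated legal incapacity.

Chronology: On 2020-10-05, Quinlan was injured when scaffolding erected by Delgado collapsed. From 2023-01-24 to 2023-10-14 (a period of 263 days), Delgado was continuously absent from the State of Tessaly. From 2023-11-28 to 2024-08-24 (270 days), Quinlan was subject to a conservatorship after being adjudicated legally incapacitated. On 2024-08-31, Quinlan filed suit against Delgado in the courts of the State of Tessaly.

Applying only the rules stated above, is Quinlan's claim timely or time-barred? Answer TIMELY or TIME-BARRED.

The claim accrued on 2020-10-05, when the wrongful act occurred.
The untolled deadline — 30 months after 2020-10-05 — is 2023-04-05.
The defendant's absence from the jurisdiction from 2023-01-24 to 2023-10-14 tolled the period for 263 days, extending the deadline to 2023-12-24.
Because the plaintiff's legal incapacity ran from 2023-11-28 to 2024-08-24, the deadline is extended by 270 days to 2024-09-19.
Filing on 2024-08-31 beat the 2024-09-19 deadline — the action is timely.

TIMELY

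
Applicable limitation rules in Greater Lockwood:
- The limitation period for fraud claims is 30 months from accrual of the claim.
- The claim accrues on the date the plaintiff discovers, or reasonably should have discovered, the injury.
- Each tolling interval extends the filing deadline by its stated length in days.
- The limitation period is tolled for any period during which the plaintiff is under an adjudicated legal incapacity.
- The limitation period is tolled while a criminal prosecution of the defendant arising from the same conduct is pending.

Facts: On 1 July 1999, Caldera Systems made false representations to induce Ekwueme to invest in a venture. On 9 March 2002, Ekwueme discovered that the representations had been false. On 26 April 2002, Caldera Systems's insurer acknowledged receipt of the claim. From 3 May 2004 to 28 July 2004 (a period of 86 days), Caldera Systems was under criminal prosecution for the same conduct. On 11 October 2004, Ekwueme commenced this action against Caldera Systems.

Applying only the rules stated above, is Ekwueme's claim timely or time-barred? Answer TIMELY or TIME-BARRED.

Under the discovery rule, the claim accrued on 9 March 2002, when Ekwueme discovered the injury — not on the 1 July 1999 date of the underlying act.
Adding the 30 months base period to 9 March 2002 gives a deadline of 9 September 2004, before any tolling.
The period was tolled for 86 days by the pending criminal prosecution (3 May 2004 to 28 July 2004), pushing the deadline to 4 December 2004.
Nothing else in the chronology tolls or restarts the period.
Ekwueme filed on 11 October 2004, before the 4 December 2004 deadline, so the action is timely.

TIMELY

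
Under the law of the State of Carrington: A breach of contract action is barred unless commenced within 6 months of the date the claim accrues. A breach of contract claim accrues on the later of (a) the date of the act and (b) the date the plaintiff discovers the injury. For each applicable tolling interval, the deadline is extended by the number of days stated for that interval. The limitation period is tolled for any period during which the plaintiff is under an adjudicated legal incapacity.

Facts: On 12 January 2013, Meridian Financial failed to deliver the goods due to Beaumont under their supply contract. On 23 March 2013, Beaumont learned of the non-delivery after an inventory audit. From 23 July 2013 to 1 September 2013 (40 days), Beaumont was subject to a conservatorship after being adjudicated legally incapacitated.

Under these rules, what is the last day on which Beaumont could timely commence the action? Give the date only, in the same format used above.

The claim accrued on 23 March 2013 — the later of the 12 January 2013 act and the 23 March 2013 discovery.
Adding the 6 months base period to 23 March 2013 gives a deadline of 23 September 2013, before any tolling.
Because the plaintiff's legal incapacity ran from 23 July 2013 to 1 September 2013, the deadline is extended by 40 days to 2 November 2013.

2 November 2013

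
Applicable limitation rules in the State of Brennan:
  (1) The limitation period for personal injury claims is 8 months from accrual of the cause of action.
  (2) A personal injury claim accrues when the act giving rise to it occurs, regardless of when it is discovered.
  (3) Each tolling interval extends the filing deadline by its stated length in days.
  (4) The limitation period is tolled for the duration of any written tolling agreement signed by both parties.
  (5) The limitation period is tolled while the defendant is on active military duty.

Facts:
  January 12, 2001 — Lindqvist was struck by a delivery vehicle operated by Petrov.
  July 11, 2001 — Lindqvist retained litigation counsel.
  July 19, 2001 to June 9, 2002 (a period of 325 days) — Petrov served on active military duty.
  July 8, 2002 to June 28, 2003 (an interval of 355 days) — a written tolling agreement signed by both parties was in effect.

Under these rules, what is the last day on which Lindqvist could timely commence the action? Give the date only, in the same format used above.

The limitation period began to run on January 12, 2001.
Adding the 8 months base period to January 12, 2001 gives a deadline of September 12, 2001, before any tolling.
The period was tolled for 325 days by the defendant's active military service (July 19, 2001 to June 9, 2002), pushing the deadline to August 3, 2002.
The written tolling agreement from July 8, 2002 to June 28, 2003 tolled the period for 355 days, extending the deadline to July 24, 2003.
None of the other events listed affects the running of the period under the stated rules.

July 24, 2003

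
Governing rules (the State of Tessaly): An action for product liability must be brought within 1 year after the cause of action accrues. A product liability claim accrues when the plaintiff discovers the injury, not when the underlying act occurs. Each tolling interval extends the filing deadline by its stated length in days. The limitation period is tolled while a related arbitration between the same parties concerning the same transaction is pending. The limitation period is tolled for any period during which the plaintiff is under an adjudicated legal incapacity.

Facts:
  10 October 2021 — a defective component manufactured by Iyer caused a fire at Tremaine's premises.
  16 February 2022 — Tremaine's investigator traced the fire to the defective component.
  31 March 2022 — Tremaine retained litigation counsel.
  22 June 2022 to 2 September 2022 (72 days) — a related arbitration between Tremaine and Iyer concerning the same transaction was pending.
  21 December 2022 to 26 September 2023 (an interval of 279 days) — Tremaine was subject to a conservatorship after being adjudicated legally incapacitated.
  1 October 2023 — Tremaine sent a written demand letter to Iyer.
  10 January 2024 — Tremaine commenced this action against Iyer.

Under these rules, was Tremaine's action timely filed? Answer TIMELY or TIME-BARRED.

TIMELY

Under the discovery rule, the claim accrued on 16 February 2022, when Tremaine discovered the injury — not on the 10 October 2021 date of the underlying act.
The untolled deadline — 1 year after 16 February 2022 — is 16 February 2023.
The period was tolled for 72 days by the pending related arbitration (22 June 2022 to 2 September 2022), pushing the deadline to 29 April 2023.
The plaintiff's legal incapacity from 21 December 2022 to 26 September 2023 tolled the period for 279 days, extending the deadline to 2 February 2024.
Nothing else in the chronology tolls or restarts the period.
Tremaine filed on 10 January 2024, before the 2 February 2024 deadline, so the action is timely.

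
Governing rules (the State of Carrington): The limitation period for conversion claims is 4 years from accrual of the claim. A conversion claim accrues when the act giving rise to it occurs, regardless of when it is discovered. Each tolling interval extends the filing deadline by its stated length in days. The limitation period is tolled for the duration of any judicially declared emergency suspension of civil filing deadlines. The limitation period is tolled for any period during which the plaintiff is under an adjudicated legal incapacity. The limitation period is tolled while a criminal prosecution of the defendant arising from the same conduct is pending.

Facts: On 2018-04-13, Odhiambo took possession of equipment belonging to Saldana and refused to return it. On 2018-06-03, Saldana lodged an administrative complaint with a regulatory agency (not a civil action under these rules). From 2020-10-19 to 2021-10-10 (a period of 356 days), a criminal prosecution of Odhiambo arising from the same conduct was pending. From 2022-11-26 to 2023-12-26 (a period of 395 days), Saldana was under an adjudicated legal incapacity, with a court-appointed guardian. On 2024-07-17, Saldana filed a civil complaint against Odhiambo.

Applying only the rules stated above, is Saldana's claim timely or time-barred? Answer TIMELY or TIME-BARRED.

The claim accrued on 2018-04-13, the date of the act.
The untolled deadline — 4 years after 2018-04-13 — is 2022-04-13.
The period was tolled for 356 days by the pending criminal prosecution (2020-10-19 to 2021-10-10), pushing the deadline to 2023-04-04.
The period was tolled for 395 days by the plaintiff's legal incapacity (2022-11-26 to 2023-12-26), pushing the deadline to 2024-05-03.
Nothing else in the chronology tolls or restarts the period.
The 2024-07-17 filing falls after the 2024-05-03 deadline; the claim is time-barred.

TIME-BARRED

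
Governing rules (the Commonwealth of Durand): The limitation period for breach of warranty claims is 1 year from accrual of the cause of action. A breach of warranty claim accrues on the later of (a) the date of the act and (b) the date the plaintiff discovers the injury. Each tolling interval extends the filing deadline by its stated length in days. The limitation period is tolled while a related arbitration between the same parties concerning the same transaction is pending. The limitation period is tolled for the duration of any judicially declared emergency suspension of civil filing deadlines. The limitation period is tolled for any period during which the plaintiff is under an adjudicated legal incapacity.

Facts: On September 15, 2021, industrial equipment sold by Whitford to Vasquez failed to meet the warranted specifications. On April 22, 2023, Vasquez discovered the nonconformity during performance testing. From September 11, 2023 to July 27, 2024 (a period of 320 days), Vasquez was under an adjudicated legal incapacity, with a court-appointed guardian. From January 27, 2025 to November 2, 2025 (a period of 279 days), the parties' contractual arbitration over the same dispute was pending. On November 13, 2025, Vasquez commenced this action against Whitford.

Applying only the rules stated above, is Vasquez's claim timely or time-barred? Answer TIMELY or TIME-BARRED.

TIMELY

Because discovery on April 22, 2023 post-dates the September 15, 2021 act, accrual under the later-of rule falls on April 22, 2023.
1 year from April 22, 2023 is April 22, 2024.
Because the plaintiff's legal incapacity ran from September 11, 2023 to July 27, 2024, the deadline is extended by 320 days to March 8, 2025.
The pending related arbitration from January 27, 2025 to November 2, 2025 tolled the period for 279 days, extending the deadline to December 12, 2025.
Vasquez filed on November 13, 2025, before the December 12, 2025 deadline, so the action is timely.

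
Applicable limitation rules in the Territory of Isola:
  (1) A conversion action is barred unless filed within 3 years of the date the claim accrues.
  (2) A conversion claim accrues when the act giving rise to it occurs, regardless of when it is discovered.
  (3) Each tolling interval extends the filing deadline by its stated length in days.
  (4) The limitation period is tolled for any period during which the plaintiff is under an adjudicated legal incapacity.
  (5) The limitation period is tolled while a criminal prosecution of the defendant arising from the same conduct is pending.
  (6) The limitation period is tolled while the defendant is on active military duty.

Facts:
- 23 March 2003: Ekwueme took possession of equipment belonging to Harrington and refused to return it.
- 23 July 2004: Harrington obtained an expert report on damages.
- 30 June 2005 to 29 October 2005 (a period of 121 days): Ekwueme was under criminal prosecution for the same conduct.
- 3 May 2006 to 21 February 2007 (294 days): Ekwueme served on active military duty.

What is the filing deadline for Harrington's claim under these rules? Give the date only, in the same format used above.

The claim accrued on 23 March 2003, when the wrongful act occurred.
3 years from 23 March 2003 is 23 March 2006.
The period was tolled for 121 days by the pending criminal prosecution (30 June 2005 to 29 October 2005), pushing the deadline to 22 July 2006.
The period was tolled for 294 days by the defendant's active military service (3 May 2006 to 21 February 2007), pushing the deadline to 12 May 2007.
The other events in the timeline have no effect on the limitation period under the stated rules.

12 May 2007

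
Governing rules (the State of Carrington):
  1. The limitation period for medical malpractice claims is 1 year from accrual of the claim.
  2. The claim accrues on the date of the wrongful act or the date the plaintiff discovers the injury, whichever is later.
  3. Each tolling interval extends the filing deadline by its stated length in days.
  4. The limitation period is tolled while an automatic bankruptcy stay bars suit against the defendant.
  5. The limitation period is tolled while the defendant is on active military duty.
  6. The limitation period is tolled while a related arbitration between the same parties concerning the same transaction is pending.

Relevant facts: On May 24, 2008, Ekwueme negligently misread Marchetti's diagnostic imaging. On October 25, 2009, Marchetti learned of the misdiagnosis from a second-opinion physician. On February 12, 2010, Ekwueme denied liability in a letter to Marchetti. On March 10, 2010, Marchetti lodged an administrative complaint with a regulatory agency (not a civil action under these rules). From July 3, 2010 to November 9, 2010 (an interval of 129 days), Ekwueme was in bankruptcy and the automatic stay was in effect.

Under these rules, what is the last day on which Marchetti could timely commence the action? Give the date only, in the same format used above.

Taking the later of the act (May 24, 2008) and discovery (October 25, 2009), the claim accrued on October 25, 2009.
Adding the 1 year base period to October 25, 2009 gives a deadline of October 25, 2010, before any tolling.
Because the automatic bankruptcy stay ran from July 3, 2010 to November 9, 2010, the deadline is extended by 129 days to March 3, 2011.
Nothing else in the chronology tolls or restarts the period.

March 3, 2011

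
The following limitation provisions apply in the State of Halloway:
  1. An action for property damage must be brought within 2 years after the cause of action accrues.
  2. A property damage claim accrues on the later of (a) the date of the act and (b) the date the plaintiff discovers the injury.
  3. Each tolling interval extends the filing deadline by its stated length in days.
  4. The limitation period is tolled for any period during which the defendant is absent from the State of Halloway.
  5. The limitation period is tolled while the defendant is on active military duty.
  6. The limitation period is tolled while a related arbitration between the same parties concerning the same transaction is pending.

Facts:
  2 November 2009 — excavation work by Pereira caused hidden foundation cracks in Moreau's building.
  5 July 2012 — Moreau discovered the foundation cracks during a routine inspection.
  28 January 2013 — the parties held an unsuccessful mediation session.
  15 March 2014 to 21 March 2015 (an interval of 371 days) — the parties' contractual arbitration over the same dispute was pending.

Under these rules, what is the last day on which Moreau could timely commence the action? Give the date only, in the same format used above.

11 July 2015

The claim accrued on 5 July 2012 — the later of the 2 November 2009 act and the 5 July 2012 discovery.
The untolled deadline — 2 years after 5 July 2012 — is 5 July 2014.
The pending related arbitration from 15 March 2014 to 21 March 2015 tolled the period for 371 days, extending the deadline to 11 July 2015.
None of the other events listed affects the running of the period under the stated rules.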